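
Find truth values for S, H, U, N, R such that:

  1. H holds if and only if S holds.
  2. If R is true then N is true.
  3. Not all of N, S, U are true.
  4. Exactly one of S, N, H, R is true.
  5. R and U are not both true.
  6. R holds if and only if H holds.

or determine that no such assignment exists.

S = False, H = False, U = True, N = True, R = False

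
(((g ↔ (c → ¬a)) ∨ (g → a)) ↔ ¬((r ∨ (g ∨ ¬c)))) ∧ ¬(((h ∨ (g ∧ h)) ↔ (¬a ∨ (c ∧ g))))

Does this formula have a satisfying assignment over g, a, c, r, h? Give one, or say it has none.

g=F; a=F; c=T; r=F; h=F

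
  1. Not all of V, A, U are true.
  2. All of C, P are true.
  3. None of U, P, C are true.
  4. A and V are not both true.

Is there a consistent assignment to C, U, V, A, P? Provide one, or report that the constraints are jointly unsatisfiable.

The formula is unsatisfiable.

Case C = True:
  Constraint (3) is violated (C=T) — contradiction.
Case C = False:
  Constraint (2) is violated (C=F) — contradiction.
Both cases fail — unsatisfiable.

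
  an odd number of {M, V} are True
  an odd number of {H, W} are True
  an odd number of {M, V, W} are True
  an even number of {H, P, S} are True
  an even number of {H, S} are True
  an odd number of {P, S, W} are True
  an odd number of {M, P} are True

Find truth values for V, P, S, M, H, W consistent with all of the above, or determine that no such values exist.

V = False, P = False, S = True, M = True, H = True, W = False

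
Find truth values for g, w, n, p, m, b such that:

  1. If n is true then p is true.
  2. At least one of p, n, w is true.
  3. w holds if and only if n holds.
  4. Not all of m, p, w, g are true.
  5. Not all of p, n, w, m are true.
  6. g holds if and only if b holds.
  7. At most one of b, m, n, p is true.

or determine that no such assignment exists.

g: False, w: False, n: False, p: True, m: False, b: False

  (1) n=F ⇒ p: vacuous ✓
  (2) {p, n, w}: 1 true — at least one ✓
  (3) w=F, n=F — same ✓
  (4) {m, p, w, g}: 1/4 true — not all ✓
  (5) {p, n, w, m}: 1/4 true — not all ✓
  (6) g=F, b=F — same ✓
  (7) {b, m, n, p}: 1 true — at most one ✓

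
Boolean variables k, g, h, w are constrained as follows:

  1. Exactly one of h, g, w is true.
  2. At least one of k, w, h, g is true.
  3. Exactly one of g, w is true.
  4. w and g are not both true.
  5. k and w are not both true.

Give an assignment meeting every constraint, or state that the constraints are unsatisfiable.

k = False, g = False, h = False, w = True

  (1) {h, g, w}: 1 true — exactly one ✓
  (2) {k, w, h, g}: 1 true — at least one ✓
  (3) {g, w}: 1 true — exactly one ✓
  (4) w=T, g=F — not both ✓
  (5) k=F, w=T — not both ✓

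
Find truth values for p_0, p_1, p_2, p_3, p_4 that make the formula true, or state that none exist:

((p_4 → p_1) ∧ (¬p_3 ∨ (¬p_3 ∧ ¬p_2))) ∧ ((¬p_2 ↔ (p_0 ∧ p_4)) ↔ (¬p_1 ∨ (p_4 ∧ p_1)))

p_0: True; p_1: True; p_2: False; p_3: False; p_4: True

  (p_4 → p_1) ∧ (¬p_3 ∨ (¬p_3 ∧ ¬p_2)) = True
    p_4 → p_1 = True
    ¬p_3 ∨ (¬p_3 ∧ ¬p_2) = True
      ¬p_3 = True
      ¬p_3 ∧ ¬p_2 = True
        ¬p_3 = True
        ¬p_2 = True
  (¬p_2 ↔ (p_0 ∧ p_4)) ↔ (¬p_1 ∨ (p_4 ∧ p_1)) = True
    ¬p_2 ↔ (p_0 ∧ p_4) = True
      ¬p_2 = True
      p_0 ∧ p_4 = True
    ¬p_1 ∨ (p_4 ∧ p_1) = True
      ¬p_1 = False
      p_4 ∧ p_1 = True
Both conjuncts True, so the formula holds.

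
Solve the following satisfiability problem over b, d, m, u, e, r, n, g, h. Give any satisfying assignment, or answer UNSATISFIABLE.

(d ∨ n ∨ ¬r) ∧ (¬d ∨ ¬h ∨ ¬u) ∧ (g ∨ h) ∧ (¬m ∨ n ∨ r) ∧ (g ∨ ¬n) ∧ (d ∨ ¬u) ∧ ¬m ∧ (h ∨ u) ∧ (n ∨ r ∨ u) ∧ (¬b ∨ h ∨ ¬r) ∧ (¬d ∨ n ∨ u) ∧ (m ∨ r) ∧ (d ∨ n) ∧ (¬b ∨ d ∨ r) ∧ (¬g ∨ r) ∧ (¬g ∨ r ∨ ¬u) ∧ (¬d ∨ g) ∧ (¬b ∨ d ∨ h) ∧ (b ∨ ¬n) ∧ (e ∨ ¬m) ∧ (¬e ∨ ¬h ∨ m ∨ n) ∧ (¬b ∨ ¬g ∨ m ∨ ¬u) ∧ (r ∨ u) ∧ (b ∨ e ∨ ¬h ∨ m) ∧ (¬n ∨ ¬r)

Unit clause (¬m) forces m = False.
In (m ∨ r) only r is left, so r = True.
In (¬n ∨ ¬r) only ¬n is left, so n = False.
In (d ∨ n ∨ ¬r) only d is left, so d = True.
In (¬d ∨ n ∨ u) only u is left, so u = True.
In (¬d ∨ g) only g is left, so g = True.
In (¬b ∨ ¬g ∨ m ∨ ¬u) only ¬b is left, so b = False.
In (¬d ∨ ¬h ∨ ¬u) only ¬h is left, so h = False.
Set e = True.
All clauses satisfied.

b: False; d: True; m: False; u: True; e: True; r: True; n: False; g: True; h: False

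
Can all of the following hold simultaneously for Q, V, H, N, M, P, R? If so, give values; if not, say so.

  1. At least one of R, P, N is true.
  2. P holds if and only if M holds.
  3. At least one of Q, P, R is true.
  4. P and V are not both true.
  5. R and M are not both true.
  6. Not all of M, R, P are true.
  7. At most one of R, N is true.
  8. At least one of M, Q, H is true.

Q=T; V=F; H=F; N=F; M=F; P=F; R=T

  (1) {R, P, N}: 1 true — at least one ✓
  (2) P=F, M=F — same ✓
  (3) {Q, P, R}: 2 true — at least one ✓
  (4) P=F, V=F — not both ✓
  (5) R=T, M=F — not both ✓
  (6) {M, R, P}: 1/3 true — not all ✓
  (7) {R, N}: 1 true — at most one ✓
  (8) {M, Q, H}: 1 true — at least one ✓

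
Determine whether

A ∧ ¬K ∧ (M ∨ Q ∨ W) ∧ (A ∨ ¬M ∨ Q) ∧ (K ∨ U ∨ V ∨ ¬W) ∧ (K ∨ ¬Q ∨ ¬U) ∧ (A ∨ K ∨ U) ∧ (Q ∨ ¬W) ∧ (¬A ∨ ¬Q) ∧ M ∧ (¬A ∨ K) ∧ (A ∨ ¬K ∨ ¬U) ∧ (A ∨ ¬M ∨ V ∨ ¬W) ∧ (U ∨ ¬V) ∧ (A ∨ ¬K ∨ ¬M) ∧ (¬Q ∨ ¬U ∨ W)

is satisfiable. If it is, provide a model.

Unsatisfiable — no assignment works.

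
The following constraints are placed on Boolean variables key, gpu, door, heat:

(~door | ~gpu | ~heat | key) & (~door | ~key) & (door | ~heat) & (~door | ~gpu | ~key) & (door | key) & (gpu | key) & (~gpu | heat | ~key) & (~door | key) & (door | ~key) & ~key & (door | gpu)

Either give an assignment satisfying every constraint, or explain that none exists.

UNSATISFIABLE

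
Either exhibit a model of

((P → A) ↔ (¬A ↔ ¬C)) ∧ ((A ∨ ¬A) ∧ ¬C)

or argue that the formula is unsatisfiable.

A=F, C=F, P=F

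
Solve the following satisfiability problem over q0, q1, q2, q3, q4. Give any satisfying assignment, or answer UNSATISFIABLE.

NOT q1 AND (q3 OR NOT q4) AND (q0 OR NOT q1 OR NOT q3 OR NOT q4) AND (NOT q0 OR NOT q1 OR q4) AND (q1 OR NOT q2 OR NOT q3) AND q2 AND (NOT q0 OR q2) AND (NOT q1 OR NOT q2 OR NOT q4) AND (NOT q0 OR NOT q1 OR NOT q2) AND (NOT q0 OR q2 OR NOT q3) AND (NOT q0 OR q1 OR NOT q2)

Unit clause (NOT q1) forces q1 = False.
Unit clause (q2) forces q2 = True.
In (NOT q0 OR q1 OR NOT q2) only NOT q0 is left, so q0 = False.
In (q1 OR NOT q2 OR NOT q3) only NOT q3 is left, so q3 = False.
In (q3 OR NOT q4) only NOT q4 is left, so q4 = False.
All clauses satisfied.

q0 = False, q1 = False, q2 = True, q3 = False, q4 = False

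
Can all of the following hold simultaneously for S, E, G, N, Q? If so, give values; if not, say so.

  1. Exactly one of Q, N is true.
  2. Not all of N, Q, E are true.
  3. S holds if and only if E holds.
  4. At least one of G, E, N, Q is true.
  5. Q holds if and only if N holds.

Case N = True:
  (1) with N=T forces Q = False.
  Constraint (5) is violated (Q=F, N=T) — contradiction.
Case N = False:
  (1) with N=F forces Q = True.
  Constraint (5) is violated (Q=T, N=F) — contradiction.
Both cases fail — unsatisfiable.

UNSATISFIABLE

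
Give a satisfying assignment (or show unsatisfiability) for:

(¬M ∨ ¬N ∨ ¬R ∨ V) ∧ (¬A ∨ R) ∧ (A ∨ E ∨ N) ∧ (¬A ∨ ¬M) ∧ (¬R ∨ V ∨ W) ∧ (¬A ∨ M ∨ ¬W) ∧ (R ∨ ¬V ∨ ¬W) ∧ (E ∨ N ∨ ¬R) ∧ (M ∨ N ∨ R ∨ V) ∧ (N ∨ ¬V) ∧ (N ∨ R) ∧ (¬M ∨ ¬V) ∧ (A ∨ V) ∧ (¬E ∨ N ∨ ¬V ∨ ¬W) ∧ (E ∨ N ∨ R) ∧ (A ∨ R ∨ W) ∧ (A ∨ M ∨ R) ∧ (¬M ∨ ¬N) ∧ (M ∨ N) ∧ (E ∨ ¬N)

Set W = True.
Set A = False.
  then (A ∨ V) forces V = True.
  then (R ∨ ¬V ∨ ¬W) forces R = True.
  then (N ∨ ¬V) forces N = True.
  then (¬M ∨ ¬V) forces M = False.
  then (E ∨ ¬N) forces E = True.
All clauses satisfied.

W = True, A = False, M = False, V = True, R = True, N = True, E = True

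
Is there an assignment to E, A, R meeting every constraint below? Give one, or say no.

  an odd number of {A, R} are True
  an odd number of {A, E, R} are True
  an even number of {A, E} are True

E: False, A: False, R: True

{A, R}: 1 true → odd ✓
{A, E, R}: 1 true → odd ✓
{A, E}: 0 true → even ✓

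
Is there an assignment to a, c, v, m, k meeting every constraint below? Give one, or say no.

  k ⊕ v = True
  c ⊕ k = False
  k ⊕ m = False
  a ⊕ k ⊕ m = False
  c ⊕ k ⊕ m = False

a=F; c=F; v=T; m=F; k=F

k ⊕ v = F ⊕ T = True ✓
c ⊕ k = F ⊕ F = False ✓
k ⊕ m = F ⊕ F = False ✓
a ⊕ k ⊕ m = F ⊕ F ⊕ F = False ✓
c ⊕ k ⊕ m = F ⊕ F ⊕ F = False ✓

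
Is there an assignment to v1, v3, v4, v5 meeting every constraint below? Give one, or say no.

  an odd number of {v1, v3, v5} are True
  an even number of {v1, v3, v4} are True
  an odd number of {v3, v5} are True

v1 = False; v3 = False; v4 = False; v5 = True

{v1, v3, v5}: 1 true → odd ✓
{v1, v3, v4}: 0 true → even ✓
{v3, v5}: 1 true → odd ✓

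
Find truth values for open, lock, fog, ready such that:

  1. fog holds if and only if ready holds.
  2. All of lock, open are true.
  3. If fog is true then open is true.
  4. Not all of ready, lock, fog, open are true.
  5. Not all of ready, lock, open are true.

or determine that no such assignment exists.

open=T, lock=T, fog=F, ready=F

  (1) fog=F, ready=F — same ✓
  (2) {lock, open}: all 2 true ✓
  (3) fog=F ⇒ open: vacuous ✓
  (4) {ready, lock, fog, open}: 2/4 true — not all ✓
  (5) {ready, lock, open}: 2/3 true — not all ✓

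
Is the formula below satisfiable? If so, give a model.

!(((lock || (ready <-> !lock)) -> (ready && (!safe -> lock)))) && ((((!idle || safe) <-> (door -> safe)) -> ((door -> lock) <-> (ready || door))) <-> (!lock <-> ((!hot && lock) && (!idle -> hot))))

idle = True, hot = True, door = True, safe = False, lock = True, ready = False

  !(((lock || (ready <-> !lock)) -> (ready && (!safe -> lock)))) = True
    (lock || (ready <-> !lock)) -> (ready && (!safe -> lock)) = False
      lock || (ready <-> !lock) = True
        ready <-> !lock = True
          !lock = False
      ready && (!safe -> lock) = False
        !safe -> lock = True
          !safe = True
  (((!idle || safe) <-> (door -> safe)) -> ((door -> lock) <-> (ready || door))) <-> (!lock <-> ((!hot && lock) && (!idle -> hot))) = True
    ((!idle || safe) <-> (door -> safe)) -> ((door -> lock) <-> (ready || door)) = True
      (!idle || safe) <-> (door -> safe) = True
        !idle || safe = False
          !idle = False
        door -> safe = False
      (door -> lock) <-> (ready || door) = True
        door -> lock = True
        ready || door = True
    !lock <-> ((!hot && lock) && (!idle -> hot)) = True
      !lock = False
      (!hot && lock) && (!idle -> hot) = False
        !hot && lock = False
          !hot = False
        !idle -> hot = True
          !idle = False
Both conjuncts True, so the formula holds.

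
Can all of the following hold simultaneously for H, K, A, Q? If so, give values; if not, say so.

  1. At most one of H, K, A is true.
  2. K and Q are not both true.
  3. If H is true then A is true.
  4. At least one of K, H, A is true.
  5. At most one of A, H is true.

H: False; K: False; A: True; Q: True

  (1) {H, K, A}: 1 true — at most one ✓
  (2) K=F, Q=T — not both ✓
  (3) H=F ⇒ A: vacuous ✓
  (4) {K, H, A}: 1 true — at least one ✓
  (5) {A, H}: 1 true — at most one ✓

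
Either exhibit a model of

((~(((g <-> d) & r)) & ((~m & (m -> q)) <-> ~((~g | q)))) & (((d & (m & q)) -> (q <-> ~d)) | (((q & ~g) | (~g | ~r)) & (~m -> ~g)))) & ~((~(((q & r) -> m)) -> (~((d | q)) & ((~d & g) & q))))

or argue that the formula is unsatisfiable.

No satisfying assignment exists.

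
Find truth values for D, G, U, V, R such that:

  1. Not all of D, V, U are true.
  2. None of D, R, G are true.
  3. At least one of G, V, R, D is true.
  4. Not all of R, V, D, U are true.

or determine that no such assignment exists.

D = False, G = False, U = True, V = True, R = False

  (1) {D, V, U}: 2/3 true — not all ✓
  (2) {D, R, G}: 0 true — none ✓
  (3) {G, V, R, D}: 1 true — at least one ✓
  (4) {R, V, D, U}: 2/4 true — not all ✓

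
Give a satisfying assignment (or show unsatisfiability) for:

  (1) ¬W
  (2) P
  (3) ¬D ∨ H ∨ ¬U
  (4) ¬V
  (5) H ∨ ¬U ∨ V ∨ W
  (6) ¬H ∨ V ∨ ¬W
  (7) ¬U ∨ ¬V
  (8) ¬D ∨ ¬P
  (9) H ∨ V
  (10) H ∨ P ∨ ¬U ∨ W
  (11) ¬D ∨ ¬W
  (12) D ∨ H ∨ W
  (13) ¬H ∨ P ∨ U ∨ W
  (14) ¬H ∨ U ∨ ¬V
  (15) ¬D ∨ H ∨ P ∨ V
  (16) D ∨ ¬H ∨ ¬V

Unit clause (¬W) forces W = False.
Unit clause (P) forces P = True.
Unit clause (¬V) forces V = False.
In (¬D ∨ ¬P) only ¬D is left, so D = False.
In (H ∨ V) only H is left, so H = True.
Set U = False.
All clauses satisfied.

U = False, V = False, W = False, H = True, D = False, P = True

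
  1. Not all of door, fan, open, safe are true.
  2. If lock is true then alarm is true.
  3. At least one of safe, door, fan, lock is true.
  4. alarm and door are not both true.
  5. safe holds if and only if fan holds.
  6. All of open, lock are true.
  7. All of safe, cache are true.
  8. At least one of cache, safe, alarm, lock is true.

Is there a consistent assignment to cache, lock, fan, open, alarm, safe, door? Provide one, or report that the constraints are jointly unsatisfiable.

cache = True; lock = True; fan = True; open = True; alarm = True; safe = True; door = False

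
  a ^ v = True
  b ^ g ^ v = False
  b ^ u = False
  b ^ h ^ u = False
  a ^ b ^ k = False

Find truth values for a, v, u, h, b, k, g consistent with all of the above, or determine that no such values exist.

a = True, v = False, u = True, h = False, b = True, k = False, g = True

a ^ v = T ^ F = True ✓
b ^ g ^ v = T ^ T ^ F = False ✓
b ^ u = T ^ T = False ✓
b ^ h ^ u = T ^ F ^ T = False ✓
a ^ b ^ k = T ^ T ^ F = False ✓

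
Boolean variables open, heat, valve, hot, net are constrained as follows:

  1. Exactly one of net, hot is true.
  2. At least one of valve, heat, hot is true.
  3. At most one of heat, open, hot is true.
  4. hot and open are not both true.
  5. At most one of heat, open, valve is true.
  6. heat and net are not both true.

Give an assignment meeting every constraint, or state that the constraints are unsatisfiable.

open = False, heat = False, valve = True, hot = False, net = True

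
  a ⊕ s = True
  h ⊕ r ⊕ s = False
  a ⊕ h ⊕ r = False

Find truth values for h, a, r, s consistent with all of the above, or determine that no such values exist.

No satisfying assignment exists.

Adding constraints 1, 2, 3 mod 2: every variable appears an even number of times on the left, so the left side is 0.
But the right sides sum to 1 (mod 2). 0 ≠ 1 — the system is inconsistent.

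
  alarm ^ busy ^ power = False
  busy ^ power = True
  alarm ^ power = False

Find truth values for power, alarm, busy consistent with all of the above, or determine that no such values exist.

power=T; alarm=T; busy=F

alarm ^ busy ^ power = T ^ F ^ T = False ✓
busy ^ power = F ^ T = True ✓
alarm ^ power = T ^ T = False ✓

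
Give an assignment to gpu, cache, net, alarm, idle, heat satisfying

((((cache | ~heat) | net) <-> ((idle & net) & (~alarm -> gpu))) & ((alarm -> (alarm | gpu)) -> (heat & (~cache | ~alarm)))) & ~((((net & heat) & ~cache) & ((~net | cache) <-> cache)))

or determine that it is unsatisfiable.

gpu = False, cache = False, net = False, alarm = True, idle = False, heat = True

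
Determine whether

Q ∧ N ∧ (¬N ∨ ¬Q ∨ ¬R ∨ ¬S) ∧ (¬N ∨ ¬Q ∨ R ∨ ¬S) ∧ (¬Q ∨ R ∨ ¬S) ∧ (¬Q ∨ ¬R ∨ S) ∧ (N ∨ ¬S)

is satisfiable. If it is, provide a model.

Q = True, S = False, R = False, N = True

Unit clause (Q) forces Q = True.
Unit clause (N) forces N = True.
Try S = True:
  (¬N ∨ ¬Q ∨ ¬R ∨ ¬S) forces R = False.
  clause (¬N ∨ ¬Q ∨ R ∨ ¬S) is falsified — backtrack.
So S = False.
  then (¬Q ∨ ¬R ∨ S) forces R = False.
Check each clause:
  (Q): Q holds.
  (N): N holds.
  (¬N ∨ ¬Q ∨ ¬R ∨ ¬S): ¬R holds.
  (¬N ∨ ¬Q ∨ R ∨ ¬S): ¬S holds.
  (¬Q ∨ R ∨ ¬S): ¬S holds.
  (¬Q ∨ ¬R ∨ S): ¬R holds.
  (N ∨ ¬S): N holds.
All clauses satisfied.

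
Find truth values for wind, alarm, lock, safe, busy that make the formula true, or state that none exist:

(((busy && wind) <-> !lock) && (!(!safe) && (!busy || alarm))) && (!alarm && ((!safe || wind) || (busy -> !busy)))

wind=T, alarm=F, lock=T, safe=T, busy=F

  ((busy && wind) <-> !lock) && (!(!safe) && (!busy || alarm)) = True
    (busy && wind) <-> !lock = True
      busy && wind = False
      !lock = False
    !(!safe) && (!busy || alarm) = True
      !(!safe) = True
        !safe = False
      !busy || alarm = True
        !busy = True
  !alarm && ((!safe || wind) || (busy -> !busy)) = True
    !alarm = True
    (!safe || wind) || (busy -> !busy) = True
      !safe || wind = True
        !safe = False
      busy -> !busy = True
        !busy = True
Both conjuncts True, so the formula holds.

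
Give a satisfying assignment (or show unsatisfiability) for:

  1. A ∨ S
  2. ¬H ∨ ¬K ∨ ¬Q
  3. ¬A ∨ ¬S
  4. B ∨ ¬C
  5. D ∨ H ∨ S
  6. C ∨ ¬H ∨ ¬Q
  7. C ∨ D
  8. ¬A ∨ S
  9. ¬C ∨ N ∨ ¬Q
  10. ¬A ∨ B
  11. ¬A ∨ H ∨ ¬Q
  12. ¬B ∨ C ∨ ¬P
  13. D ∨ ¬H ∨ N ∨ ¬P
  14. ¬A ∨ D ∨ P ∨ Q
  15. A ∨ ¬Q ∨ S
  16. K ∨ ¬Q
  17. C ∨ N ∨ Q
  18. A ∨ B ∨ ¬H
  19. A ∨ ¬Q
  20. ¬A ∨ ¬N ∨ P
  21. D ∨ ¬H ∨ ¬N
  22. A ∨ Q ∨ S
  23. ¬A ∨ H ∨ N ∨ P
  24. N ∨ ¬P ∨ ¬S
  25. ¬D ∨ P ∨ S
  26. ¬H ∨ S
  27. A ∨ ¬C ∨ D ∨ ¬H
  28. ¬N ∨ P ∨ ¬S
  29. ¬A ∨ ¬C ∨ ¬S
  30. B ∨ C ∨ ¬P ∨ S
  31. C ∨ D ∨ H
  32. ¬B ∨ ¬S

Try D = False:
  (C ∨ D) forces C = True.
  (B ∨ ¬C) forces B = True.
  (¬B ∨ ¬S) forces S = False.
  (A ∨ S) forces A = True.
  clause (¬A ∨ S) is falsified — backtrack.
So D = True.
Set N = True.
Try A = True:
  (¬A ∨ ¬S) forces S = False.
  clause (¬A ∨ S) is falsified — backtrack.
So A = False.
  then (A ∨ S) forces S = True.
  then (A ∨ ¬Q) forces Q = False.
  then (¬N ∨ P ∨ ¬S) forces P = True.
  then (¬B ∨ ¬S) forces B = False.
  then (B ∨ ¬C) forces C = False.
  then (A ∨ B ∨ ¬H) forces H = False.
Set K = False.
All clauses satisfied.

D = True; N = True; A = False; K = False; H = False; S = True; C = False; Q = False; B = False; P = True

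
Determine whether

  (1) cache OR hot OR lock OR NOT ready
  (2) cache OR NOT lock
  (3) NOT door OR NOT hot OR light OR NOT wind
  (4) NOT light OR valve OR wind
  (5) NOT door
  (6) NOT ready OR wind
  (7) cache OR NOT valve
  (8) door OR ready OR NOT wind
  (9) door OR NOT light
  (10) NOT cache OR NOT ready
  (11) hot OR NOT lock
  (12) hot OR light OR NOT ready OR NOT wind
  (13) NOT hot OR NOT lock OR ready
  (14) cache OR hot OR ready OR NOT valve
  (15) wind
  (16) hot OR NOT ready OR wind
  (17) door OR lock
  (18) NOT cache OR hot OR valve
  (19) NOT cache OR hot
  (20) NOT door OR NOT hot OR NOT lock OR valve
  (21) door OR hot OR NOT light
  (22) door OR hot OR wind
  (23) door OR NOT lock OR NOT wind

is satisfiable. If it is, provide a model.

Case wind = True:
  (NOT door) forces door = False.
  (door OR ready OR NOT wind) forces ready = True.
  (door OR NOT light) forces light = False.
  (NOT cache OR NOT ready) forces cache = False.
  (cache OR NOT lock) forces lock = False.
  Clause (door OR lock) is falsified — contradiction.
Case wind = False:
  Clause (wind) is falsified — contradiction.
Both cases fail, so the formula is unsatisfiable.

The formula is unsatisfiable.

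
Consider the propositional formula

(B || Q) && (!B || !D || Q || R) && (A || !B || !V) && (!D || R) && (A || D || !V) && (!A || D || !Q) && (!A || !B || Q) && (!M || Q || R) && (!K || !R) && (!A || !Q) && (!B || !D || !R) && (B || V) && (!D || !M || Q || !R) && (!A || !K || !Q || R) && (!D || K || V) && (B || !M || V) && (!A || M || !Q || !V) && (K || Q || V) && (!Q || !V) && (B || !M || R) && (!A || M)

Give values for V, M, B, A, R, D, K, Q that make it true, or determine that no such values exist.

Try V = True:
  (!Q || !V) forces Q = False.
  (B || Q) forces B = True.
  (A || !B || !V) forces A = True.
  clause (!A || !B || Q) is falsified — backtrack.
So V = False.
  then (B || V) forces B = True.
Set M = True.
Set A = False.
Set R = True.
  then (!K || !R) forces K = False.
  then (!B || !D || !R) forces D = False.
  then (K || Q || V) forces Q = True.
All clauses satisfied.

V=F, M=T, B=T, A=F, R=T, D=F, K=F, Q=T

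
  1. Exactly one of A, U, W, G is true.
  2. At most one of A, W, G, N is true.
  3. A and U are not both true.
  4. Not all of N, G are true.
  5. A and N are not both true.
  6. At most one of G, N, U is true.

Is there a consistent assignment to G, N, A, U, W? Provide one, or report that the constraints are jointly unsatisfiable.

G: True; N: False; A: False; U: False; W: False

  (1) {A, U, W, G}: 1 true — exactly one ✓
  (2) {A, W, G, N}: 1 true — at most one ✓
  (3) A=F, U=F — not both ✓
  (4) {N, G}: 1/2 true — not all ✓
  (5) A=F, N=F — not both ✓
  (6) {G, N, U}: 1 true — at most one ✓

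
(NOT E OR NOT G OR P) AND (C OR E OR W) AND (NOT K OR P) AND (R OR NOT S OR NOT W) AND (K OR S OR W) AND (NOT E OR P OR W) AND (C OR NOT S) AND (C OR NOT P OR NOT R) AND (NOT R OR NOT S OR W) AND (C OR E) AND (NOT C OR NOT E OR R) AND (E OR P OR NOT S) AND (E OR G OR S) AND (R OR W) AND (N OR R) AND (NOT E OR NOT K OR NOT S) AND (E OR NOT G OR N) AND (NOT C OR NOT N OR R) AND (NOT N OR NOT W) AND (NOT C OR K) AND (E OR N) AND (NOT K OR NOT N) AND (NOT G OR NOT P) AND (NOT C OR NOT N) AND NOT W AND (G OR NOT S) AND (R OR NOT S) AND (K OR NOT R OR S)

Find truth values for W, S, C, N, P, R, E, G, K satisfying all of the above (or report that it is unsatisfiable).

W=F, S=F, C=T, N=F, P=T, R=T, E=T, G=F, K=T

Unit clause (NOT W) forces W = False.
In (R OR W) only R is left, so R = True.
In (NOT R OR NOT S OR W) only NOT S is left, so S = False.
In (K OR NOT R OR S) only K is left, so K = True.
In (NOT K OR P) only P is left, so P = True.
In (C OR NOT P OR NOT R) only C is left, so C = True.
In (NOT K OR NOT N) only NOT N is left, so N = False.
In (NOT G OR NOT P) only NOT G is left, so G = False.
In (E OR G OR S) only E is left, so E = True.
All clauses satisfied.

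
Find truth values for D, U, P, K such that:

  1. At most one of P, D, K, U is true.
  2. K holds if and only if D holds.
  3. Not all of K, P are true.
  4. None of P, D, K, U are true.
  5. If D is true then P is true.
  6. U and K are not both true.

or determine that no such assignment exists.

D: False, U: False, P: False, K: False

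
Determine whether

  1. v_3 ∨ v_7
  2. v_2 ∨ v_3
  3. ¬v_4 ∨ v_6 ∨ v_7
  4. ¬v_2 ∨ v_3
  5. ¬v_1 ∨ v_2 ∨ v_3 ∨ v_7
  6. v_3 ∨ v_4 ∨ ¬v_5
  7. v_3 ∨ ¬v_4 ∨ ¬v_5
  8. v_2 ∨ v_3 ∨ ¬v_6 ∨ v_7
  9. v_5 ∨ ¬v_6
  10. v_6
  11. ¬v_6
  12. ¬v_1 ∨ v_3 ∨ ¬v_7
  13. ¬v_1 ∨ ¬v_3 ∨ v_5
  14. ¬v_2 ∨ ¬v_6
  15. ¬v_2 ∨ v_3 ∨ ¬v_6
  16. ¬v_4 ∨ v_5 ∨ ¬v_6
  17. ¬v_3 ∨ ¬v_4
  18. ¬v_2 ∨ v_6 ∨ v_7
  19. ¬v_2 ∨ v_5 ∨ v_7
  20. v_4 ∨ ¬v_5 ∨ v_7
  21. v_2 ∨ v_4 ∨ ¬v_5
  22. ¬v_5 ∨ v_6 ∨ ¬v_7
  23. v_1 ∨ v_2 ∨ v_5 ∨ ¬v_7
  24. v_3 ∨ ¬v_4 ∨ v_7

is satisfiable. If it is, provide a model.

Unsatisfiable

Case v_6 = True:
  Clause (¬v_6) is falsified — contradiction.
Case v_6 = False:
  Clause (v_6) is falsified — contradiction.
Both cases fail, so the formula is unsatisfiable.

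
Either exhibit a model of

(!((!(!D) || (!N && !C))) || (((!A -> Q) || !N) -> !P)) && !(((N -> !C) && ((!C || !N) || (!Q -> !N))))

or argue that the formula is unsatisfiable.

C: True; A: False; P: False; N: True; D: False; Q: True

  !((!(!D) || (!N && !C))) || (((!A -> Q) || !N) -> !P) = True
    !((!(!D) || (!N && !C))) = True
      !(!D) || (!N && !C) = False
        !(!D) = False
          !D = True
        !N && !C = False
          !N = False
          !C = False
    ((!A -> Q) || !N) -> !P = True
      (!A -> Q) || !N = True
        !A -> Q = True
          !A = True
        !N = False
      !P = True
  !(((N -> !C) && ((!C || !N) || (!Q -> !N)))) = True
    (N -> !C) && ((!C || !N) || (!Q -> !N)) = False
      N -> !C = False
        !C = False
      (!C || !N) || (!Q -> !N) = True
        !C || !N = False
          !C = False
          !N = False
        !Q -> !N = True
          !Q = False
          !N = False
Both conjuncts True, so the formula holds.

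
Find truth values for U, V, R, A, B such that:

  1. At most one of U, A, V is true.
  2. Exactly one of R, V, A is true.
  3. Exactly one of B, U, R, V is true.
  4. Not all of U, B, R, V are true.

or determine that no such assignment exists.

U: False; V: False; R: True; A: False; B: False

  (1) {U, A, V}: 0 true — at most one ✓
  (2) {R, V, A}: 1 true — exactly one ✓
  (3) {B, U, R, V}: 1 true — exactly one ✓
  (4) {U, B, R, V}: 1/4 true — not all ✓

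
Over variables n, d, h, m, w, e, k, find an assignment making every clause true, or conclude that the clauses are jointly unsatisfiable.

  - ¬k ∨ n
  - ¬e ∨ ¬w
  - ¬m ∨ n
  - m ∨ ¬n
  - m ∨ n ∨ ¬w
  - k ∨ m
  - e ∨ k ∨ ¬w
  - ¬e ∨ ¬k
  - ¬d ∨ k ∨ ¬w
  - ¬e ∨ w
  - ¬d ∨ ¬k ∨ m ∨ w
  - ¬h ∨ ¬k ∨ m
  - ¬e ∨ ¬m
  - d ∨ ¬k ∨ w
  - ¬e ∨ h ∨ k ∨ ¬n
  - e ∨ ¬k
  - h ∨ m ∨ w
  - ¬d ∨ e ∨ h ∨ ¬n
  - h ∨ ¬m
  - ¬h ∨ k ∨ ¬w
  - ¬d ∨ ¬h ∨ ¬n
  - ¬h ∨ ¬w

n: True, d: False, h: True, m: True, w: False, e: False, k: False

Set n = True.
  then (m ∨ ¬n) forces m = True.
  then (¬e ∨ ¬m) forces e = False.
  then (e ∨ ¬k) forces k = False.
  then (h ∨ ¬m) forces h = True.
  then (¬h ∨ k ∨ ¬w) forces w = False.
  then (¬d ∨ ¬h ∨ ¬n) forces d = False.
All clauses satisfied.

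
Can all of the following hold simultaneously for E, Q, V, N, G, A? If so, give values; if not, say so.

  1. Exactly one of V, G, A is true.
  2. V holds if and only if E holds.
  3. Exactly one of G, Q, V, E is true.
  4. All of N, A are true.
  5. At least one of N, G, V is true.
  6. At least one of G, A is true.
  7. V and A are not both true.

E: False, Q: True, V: False, N: True, G: False, A: True

  (1) {V, G, A}: 1 true — exactly one ✓
  (2) V=F, E=F — same ✓
  (3) {G, Q, V, E}: 1 true — exactly one ✓
  (4) {N, A}: all 2 true ✓
  (5) {N, G, V}: 1 true — at least one ✓
  (6) {G, A}: 1 true — at least one ✓
  (7) V=F, A=T — not both ✓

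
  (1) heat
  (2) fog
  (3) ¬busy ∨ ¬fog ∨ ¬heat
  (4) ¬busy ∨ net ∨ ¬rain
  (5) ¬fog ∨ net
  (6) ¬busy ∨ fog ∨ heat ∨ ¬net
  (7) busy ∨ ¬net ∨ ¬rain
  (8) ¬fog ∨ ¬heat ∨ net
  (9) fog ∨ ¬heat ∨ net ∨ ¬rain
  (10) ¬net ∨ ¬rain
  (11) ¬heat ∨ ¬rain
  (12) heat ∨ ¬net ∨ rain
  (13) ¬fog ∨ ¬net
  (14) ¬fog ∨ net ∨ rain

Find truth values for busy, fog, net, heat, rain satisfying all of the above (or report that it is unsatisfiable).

Case fog = True:
  (heat) forces heat = True.
  (¬busy ∨ ¬fog ∨ ¬heat) forces busy = False.
  (¬fog ∨ net) forces net = True.
  Clause (¬fog ∨ ¬net) is falsified — contradiction.
Case fog = False:
  Clause (fog) is falsified — contradiction.
Both cases fail, so the formula is unsatisfiable.

The formula is unsatisfiable.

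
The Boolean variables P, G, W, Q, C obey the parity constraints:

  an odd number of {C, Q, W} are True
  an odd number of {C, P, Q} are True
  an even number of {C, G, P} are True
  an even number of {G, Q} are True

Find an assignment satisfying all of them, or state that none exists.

Unsatisfiable

Adding constraints 2, 3, 4 mod 2: every variable appears an even number of times on the left, so the left side is 0.
But the right sides sum to 1 (mod 2). 0 ≠ 1 — the system is inconsistent.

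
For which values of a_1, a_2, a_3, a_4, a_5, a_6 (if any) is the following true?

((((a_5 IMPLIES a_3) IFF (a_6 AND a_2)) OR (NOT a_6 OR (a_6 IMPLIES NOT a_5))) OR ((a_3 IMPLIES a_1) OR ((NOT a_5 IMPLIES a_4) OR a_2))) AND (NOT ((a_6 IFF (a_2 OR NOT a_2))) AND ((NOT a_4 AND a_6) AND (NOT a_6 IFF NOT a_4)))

Case a_6 = True: the formula simplifies to ((((a_5 IMPLIES a_3) IFF a_2) OR NOT a_5) OR ((a_3 IMPLIES a_1) OR ((NOT a_5 IMPLIES a_4) OR a_2))) AND (NOT ((a_2 OR NOT a_2)) AND (NOT a_4 AND a_4)).
  a_2 = True: the conjunct NOT ((a_2 OR NOT a_2)) becomes NOT ((True OR False)) = False.
  a_2 = False: the conjunct NOT ((a_2 OR NOT a_2)) becomes NOT ((False OR True)) = False.
Case a_6 = False: the conjunct a_6 is False.
Both cases fail — unsatisfiable.

UNSATISFIABLE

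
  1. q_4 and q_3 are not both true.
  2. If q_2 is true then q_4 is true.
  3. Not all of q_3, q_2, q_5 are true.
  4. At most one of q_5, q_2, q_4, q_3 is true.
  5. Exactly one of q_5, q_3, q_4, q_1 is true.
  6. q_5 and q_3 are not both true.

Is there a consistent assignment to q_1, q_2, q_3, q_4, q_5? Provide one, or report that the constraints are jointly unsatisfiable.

q_1: False, q_2: False, q_3: True, q_4: False, q_5: False

  (1) q_4=F, q_3=T — not both ✓
  (2) q_2=F ⇒ q_4: vacuous ✓
  (3) {q_3, q_2, q_5}: 1/3 true — not all ✓
  (4) {q_5, q_2, q_4, q_3}: 1 true — at most one ✓
  (5) {q_5, q_3, q_4, q_1}: 1 true — exactly one ✓
  (6) q_5=F, q_3=T — not both ✓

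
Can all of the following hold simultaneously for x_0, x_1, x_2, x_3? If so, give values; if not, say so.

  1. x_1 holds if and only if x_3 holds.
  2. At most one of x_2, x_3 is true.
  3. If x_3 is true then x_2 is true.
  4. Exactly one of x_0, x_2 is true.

x_0 = False, x_1 = False, x_2 = True, x_3 = False

  (1) x_1=F, x_3=F — same ✓
  (2) {x_2, x_3}: 1 true — at most one ✓
  (3) x_3=F ⇒ x_2: vacuous ✓
  (4) {x_0, x_2}: 1 true — exactly one ✓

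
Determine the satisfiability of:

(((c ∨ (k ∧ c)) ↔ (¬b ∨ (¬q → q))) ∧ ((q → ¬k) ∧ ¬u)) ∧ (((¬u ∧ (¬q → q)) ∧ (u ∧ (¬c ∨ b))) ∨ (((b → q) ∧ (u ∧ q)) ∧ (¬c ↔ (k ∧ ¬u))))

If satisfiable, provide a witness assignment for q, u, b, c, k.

Unsatisfiable — no assignment works.

Case u = True: the conjunct ¬u is False.
Case u = False: the conjunct ((¬u ∧ (¬q → q)) ∧ (u ∧ (¬c ∨ b))) ∨ (((b → q) ∧ (u ∧ q)) ∧ (¬c ↔ (k ∧ ¬u))) becomes ((¬q → q) ∧ False) ∨ (False ∧ (¬c ↔ k)) = False.
Both cases fail — unsatisfiable.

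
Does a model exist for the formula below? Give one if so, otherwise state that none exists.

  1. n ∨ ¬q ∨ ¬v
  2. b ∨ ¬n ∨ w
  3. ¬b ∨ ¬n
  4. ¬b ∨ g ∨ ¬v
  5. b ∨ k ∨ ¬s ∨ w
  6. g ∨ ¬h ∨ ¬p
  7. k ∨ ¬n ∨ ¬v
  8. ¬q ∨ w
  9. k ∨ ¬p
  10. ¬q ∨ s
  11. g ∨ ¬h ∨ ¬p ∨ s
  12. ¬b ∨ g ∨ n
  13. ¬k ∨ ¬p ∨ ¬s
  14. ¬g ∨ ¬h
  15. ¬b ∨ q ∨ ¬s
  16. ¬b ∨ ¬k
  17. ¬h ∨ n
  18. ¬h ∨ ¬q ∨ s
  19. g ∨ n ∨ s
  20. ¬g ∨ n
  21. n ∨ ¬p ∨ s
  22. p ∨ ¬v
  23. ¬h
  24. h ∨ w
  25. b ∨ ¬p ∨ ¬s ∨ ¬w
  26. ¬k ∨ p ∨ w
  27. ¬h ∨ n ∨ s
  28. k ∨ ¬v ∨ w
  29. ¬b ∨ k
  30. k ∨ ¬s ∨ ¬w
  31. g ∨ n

Unit clause (¬h) forces h = False.
In (h ∨ w) only w is left, so w = True.
Set k = True.
  then (¬b ∨ ¬k) forces b = False.
Set p = False.
  then (p ∨ ¬v) forces v = False.
Set s = True.
Set q = True.
Set n = True.
Set g = False.
All clauses satisfied.

k = True; p = False; s = True; q = True; n = True; g = False; h = False; w = True; v = False; b = False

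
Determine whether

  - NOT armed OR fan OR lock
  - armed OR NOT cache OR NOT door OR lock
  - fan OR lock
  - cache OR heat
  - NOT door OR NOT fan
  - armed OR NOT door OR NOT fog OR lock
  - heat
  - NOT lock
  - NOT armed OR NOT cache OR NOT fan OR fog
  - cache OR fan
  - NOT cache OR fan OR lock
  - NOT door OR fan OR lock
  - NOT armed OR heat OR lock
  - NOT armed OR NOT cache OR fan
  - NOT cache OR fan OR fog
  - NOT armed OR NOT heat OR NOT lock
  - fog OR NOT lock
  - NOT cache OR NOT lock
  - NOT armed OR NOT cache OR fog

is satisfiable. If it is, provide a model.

fan = True, door = False, lock = False, cache = False, fog = True, heat = True, armed = False

Unit clause (heat) forces heat = True.
Unit clause (NOT lock) forces lock = False.
In (fan OR lock) only fan is left, so fan = True.
In (NOT door OR NOT fan) only NOT door is left, so door = False.
Set cache = False.
Set fog = True.
Set armed = False.
All clauses satisfied.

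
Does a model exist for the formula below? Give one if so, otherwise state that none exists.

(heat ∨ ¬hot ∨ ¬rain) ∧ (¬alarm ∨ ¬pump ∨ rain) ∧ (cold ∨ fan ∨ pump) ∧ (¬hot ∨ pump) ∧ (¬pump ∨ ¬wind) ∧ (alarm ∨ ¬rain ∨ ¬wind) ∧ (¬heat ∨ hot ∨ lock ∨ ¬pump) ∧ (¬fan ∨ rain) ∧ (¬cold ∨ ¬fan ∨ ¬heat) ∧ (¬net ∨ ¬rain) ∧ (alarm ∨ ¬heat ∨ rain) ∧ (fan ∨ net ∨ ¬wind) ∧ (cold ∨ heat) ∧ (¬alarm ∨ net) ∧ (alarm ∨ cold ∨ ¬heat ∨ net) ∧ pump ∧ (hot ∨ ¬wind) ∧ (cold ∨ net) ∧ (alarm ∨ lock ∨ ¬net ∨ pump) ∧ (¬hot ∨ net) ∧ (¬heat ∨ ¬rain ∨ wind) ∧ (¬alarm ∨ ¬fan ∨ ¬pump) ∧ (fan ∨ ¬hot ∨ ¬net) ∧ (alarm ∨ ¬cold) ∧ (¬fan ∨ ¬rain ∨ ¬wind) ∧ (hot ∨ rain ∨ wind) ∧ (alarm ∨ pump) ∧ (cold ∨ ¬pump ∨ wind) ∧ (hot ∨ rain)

Case pump = True:
  (¬pump ∨ ¬wind) forces wind = False.
  (cold ∨ ¬pump ∨ wind) forces cold = True.
  (alarm ∨ ¬cold) forces alarm = True.
  (¬alarm ∨ ¬pump ∨ rain) forces rain = True.
  (¬net ∨ ¬rain) forces net = False.
  Clause (¬alarm ∨ net) is falsified — contradiction.
Case pump = False:
  Clause (pump) is falsified — contradiction.
Both cases fail, so the formula is unsatisfiable.

The formula is unsatisfiable.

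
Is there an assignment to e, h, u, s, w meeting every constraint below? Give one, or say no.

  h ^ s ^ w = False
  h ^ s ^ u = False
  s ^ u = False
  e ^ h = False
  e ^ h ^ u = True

e=F; h=F; u=T; s=T; w=T

h ^ s ^ w = F ^ T ^ T = False ✓
h ^ s ^ u = F ^ T ^ T = False ✓
s ^ u = T ^ T = False ✓
e ^ h = F ^ F = False ✓
e ^ h ^ u = F ^ F ^ T = True ✓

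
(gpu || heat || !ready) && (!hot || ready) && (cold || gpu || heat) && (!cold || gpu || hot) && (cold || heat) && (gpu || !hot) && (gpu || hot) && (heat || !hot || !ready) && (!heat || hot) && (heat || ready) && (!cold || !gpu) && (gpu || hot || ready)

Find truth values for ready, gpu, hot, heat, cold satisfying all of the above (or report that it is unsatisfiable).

ready: True, gpu: True, hot: True, heat: True, cold: False

Set ready = True.
Try gpu = False:
  (gpu || heat || !ready) forces heat = True.
  (gpu || !hot) forces hot = False.
  clause (gpu || hot) is falsified — backtrack.
So gpu = True.
  then (!cold || !gpu) forces cold = False.
  then (cold || heat) forces heat = True.
  then (!heat || hot) forces hot = True.
All clauses satisfied.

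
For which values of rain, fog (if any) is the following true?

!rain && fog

rain = False, fog = True

  !rain = True
Both conjuncts True, so the formula holds.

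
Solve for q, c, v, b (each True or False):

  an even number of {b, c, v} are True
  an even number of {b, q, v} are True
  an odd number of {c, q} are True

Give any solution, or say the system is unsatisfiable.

Unsatisfiable

Adding constraints 1, 2, 3 mod 2: every variable appears an even number of times on the left, so the left side is 0.
But the right sides sum to 1 (mod 2). 0 ≠ 1 — the system is inconsistent.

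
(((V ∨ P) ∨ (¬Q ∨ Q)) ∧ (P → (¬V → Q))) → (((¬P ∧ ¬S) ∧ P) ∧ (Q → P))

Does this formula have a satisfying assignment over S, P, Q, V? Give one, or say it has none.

S = False, P = True, Q = False, V = False

  (((V ∨ P) ∨ (¬Q ∨ Q)) ∧ (P → (¬V → Q))) → (((¬P ∧ ¬S) ∧ P) ∧ (Q → P)) = True
    ((V ∨ P) ∨ (¬Q ∨ Q)) ∧ (P → (¬V → Q)) = False
      (V ∨ P) ∨ (¬Q ∨ Q) = True
        V ∨ P = True
        ¬Q ∨ Q = True
          ¬Q = True
      P → (¬V → Q) = False
        ¬V → Q = False
          ¬V = True
    ((¬P ∧ ¬S) ∧ P) ∧ (Q → P) = False
      (¬P ∧ ¬S) ∧ P = False
        ¬P ∧ ¬S = False
          ¬P = False
          ¬S = True
      Q → P = True
The formula evaluates to True.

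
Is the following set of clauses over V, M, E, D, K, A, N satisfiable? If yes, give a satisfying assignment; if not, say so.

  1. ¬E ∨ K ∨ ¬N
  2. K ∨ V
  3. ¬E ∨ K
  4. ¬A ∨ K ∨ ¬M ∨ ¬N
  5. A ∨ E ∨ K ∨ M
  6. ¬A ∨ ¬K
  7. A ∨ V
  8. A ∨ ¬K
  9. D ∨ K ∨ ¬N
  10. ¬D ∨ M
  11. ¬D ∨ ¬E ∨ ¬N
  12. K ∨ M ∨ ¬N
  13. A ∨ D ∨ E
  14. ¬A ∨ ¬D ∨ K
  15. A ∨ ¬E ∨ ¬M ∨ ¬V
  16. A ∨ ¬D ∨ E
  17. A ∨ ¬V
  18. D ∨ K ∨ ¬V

Case K = True:
  (¬A ∨ ¬K) forces A = False.
  Clause (A ∨ ¬K) is falsified — contradiction.
Case K = False:
  (K ∨ V) forces V = True.
  (¬E ∨ K) forces E = False.
  (A ∨ ¬V) forces A = True.
  (¬A ∨ ¬D ∨ K) forces D = False.
  Clause (D ∨ K ∨ ¬V) is falsified — contradiction.
Both cases fail, so the formula is unsatisfiable.

The formula is unsatisfiable.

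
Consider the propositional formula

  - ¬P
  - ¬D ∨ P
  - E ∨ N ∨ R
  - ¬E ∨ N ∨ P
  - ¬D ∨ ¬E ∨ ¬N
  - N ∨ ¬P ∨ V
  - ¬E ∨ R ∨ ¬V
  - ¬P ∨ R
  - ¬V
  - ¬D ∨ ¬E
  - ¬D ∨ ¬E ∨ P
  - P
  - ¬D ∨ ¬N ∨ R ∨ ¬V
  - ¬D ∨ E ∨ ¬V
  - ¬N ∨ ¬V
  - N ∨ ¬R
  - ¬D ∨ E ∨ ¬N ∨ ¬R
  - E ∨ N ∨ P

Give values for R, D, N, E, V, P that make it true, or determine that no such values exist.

The formula is unsatisfiable.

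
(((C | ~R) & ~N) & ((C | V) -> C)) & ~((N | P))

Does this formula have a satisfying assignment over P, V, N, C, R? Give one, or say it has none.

P: False, V: False, N: False, C: True, R: True

  ((C | ~R) & ~N) & ((C | V) -> C) = True
    (C | ~R) & ~N = True
      C | ~R = True
        ~R = False
      ~N = True
    (C | V) -> C = True
      C | V = True
  ~((N | P)) = True
    N | P = False
Both conjuncts True, so the formula holds.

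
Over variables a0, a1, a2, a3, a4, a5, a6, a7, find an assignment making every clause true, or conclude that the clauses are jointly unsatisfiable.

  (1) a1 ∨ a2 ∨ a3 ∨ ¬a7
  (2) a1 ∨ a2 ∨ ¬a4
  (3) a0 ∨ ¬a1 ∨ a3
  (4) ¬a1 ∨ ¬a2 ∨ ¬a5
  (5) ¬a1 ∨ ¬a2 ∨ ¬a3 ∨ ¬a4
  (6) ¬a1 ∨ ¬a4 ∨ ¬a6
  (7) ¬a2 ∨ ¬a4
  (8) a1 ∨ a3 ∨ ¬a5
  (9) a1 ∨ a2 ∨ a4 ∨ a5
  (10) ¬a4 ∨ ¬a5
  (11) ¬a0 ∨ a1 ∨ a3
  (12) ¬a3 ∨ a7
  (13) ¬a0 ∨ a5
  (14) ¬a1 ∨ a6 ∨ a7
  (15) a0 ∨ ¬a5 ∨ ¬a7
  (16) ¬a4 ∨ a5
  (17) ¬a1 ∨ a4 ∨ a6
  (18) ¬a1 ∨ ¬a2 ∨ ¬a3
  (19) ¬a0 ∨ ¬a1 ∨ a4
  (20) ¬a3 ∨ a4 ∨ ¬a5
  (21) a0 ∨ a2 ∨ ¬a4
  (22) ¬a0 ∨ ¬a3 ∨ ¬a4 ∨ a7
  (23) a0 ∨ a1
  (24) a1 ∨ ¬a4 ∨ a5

a0 = False; a1 = True; a2 = False; a3 = True; a4 = False; a5 = False; a6 = True; a7 = True

Set a0 = False.
  then (a0 ∨ a1) forces a1 = True.
  then (a0 ∨ ¬a1 ∨ a3) forces a3 = True.
  then (¬a3 ∨ a7) forces a7 = True.
  then (a0 ∨ ¬a5 ∨ ¬a7) forces a5 = False.
  then (¬a4 ∨ a5) forces a4 = False.
  then (¬a1 ∨ a4 ∨ a6) forces a6 = True.
  then (¬a1 ∨ ¬a2 ∨ ¬a3) forces a2 = False.
All clauses satisfied.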